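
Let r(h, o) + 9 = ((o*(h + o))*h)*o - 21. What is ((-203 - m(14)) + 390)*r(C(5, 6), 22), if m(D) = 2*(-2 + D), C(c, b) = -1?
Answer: -1661622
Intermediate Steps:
m(D) = -4 + 2*D
r(h, o) = -30 + h*o²*(h + o) (r(h, o) = -9 + (((o*(h + o))*h)*o - 21) = -9 + ((h*o*(h + o))*o - 21) = -9 + (h*o²*(h + o) - 21) = -9 + (-21 + h*o²*(h + o)) = -30 + h*o²*(h + o))
((-203 - m(14)) + 390)*r(C(5, 6), 22) = ((-203 - (-4 + 2*14)) + 390)*(-30 - 1*22³ + (-1)²*22²) = ((-203 - (-4 + 28)) + 390)*(-30 - 1*10648 + 1*484) = ((-203 - 1*24) + 390)*(-30 - 10648 + 484) = ((-203 - 24) + 390)*(-10194) = (-227 + 390)*(-10194) = 163*(-10194) = -1661622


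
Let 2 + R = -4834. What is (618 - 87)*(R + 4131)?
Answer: -374355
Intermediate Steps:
R = -4836 (R = -2 - 4834 = -4836)
(618 - 87)*(R + 4131) = (618 - 87)*(-4836 + 4131) = 531*(-705) = -374355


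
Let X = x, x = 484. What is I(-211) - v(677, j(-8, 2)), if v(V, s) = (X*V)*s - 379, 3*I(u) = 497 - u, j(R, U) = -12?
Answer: 3932631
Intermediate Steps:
X = 484
I(u) = 497/3 - u/3 (I(u) = (497 - u)/3 = 497/3 - u/3)
v(V, s) = -379 + 484*V*s (v(V, s) = (484*V)*s - 379 = 484*V*s - 379 = -379 + 484*V*s)
I(-211) - v(677, j(-8, 2)) = (497/3 - ⅓*(-211)) - (-379 + 484*677*(-12)) = (497/3 + 211/3) - (-379 - 3932016) = 236 - 1*(-3932395) = 236 + 3932395 = 3932631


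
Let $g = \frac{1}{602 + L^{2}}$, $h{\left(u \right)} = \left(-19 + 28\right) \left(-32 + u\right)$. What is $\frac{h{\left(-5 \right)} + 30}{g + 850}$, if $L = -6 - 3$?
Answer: $- \frac{68983}{193517} \approx -0.35647$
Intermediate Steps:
$L = -9$
$h{\left(u \right)} = -288 + 9 u$ ($h{\left(u \right)} = 9 \left(-32 + u\right) = -288 + 9 u$)
$g = \frac{1}{683}$ ($g = \frac{1}{602 + \left(-9\right)^{2}} = \frac{1}{602 + 81} = \frac{1}{683} \approx 0.0014641$)
$\frac{h{\left(-5 \right)} + 30}{g + 850} = \frac{\left(-288 + 9 \left(-5\right)\right) + 30}{\frac{1}{683} + 850} = \frac{\left(-288 - 45\right) + 30}{\frac{580551}{683}} = \left(-333 + 30\right) \frac{683}{580551} = \left(-303\right) \frac{683}{580551} = - \frac{68983}{193517}$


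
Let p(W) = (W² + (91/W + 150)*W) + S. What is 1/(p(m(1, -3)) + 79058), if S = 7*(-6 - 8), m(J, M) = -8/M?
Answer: 9/715123 ≈ 1.2585e-5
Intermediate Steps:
S = -98 (S = 7*(-14) = -98)
p(W) = -98 + W² + W*(150 + 91/W) (p(W) = (W² + (91/W + 150)*W) - 98 = (W² + (150 + 91/W)*W) - 98 = (W² + W*(150 + 91/W)) - 98 = -98 + W² + W*(150 + 91/W))
1/(p(m(1, -3)) + 79058) = 1/((-7 + (-8/(-3))² + 150*(-8/(-3))) + 79058) = 1/((-7 + (-8*(-⅓))² + 150*(-8*(-⅓))) + 79058) = 1/((-7 + (8/3)² + 150*(8/3)) + 79058) = 1/((-7 + 64/9 + 400) + 79058) = 1/(3601/9 + 79058) = 1/(715123/9) = 9/715123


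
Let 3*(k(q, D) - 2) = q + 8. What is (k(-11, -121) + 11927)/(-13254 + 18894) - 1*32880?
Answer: -7726303/235 ≈ -32878.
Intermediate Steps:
k(q, D) = 14/3 + q/3 (k(q, D) = 2 + (q + 8)/3 = 2 + (8 + q)/3 = 2 + (8/3 + q/3) = 14/3 + q/3)
(k(-11, -121) + 11927)/(-13254 + 18894) - 1*32880 = ((14/3 + (1/3)*(-11)) + 11927)/(-13254 + 18894) - 1*32880 = ((14/3 - 11/3) + 11927)/5640 - 32880 = (1 + 11927)*(1/5640) - 32880 = 11928*(1/5640) - 32880 = 497/235 - 32880 = -7726303/235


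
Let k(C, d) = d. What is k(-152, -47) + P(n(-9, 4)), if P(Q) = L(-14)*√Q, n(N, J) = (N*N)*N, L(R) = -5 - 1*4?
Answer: -47 - 243*I ≈ -47.0 - 243.0*I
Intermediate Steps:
L(R) = -9 (L(R) = -5 - 4 = -9)
n(N, J) = N³ (n(N, J) = N²*N = N³)
P(Q) = -9*√Q
k(-152, -47) + P(n(-9, 4)) = -47 - 9*27*I = -47 - 243*I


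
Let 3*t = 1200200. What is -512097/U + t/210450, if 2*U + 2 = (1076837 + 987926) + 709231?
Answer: 8942401055/5837866164 ≈ 1.5318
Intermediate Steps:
U = 1386996 (U = -1 + ((1076837 + 987926) + 709231)/2 = -1 + (2064763 + 709231)/2 = -1 + (1/2)*2773994 = -1 + 1386997 = 1386996)
t = 1200200/3 (t = (1/3)*1200200 = 1200200/3 ≈ 4.0007e+5)
-512097/U + t/210450 = -512097/1386996 + (1200200/3)/210450 = -512097*1/1386996 + (1200200/3)*(1/210450) = -170699/462332 + 24004/12627 = 8942401055/5837866164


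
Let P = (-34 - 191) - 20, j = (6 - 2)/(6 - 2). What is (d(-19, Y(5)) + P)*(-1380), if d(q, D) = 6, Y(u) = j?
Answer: 329820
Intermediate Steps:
j = 1 (j = 4/4 = 4*(1/4) = 1)
Y(u) = 1
P = -245 (P = -225 - 20 = -245)
(d(-19, Y(5)) + P)*(-1380) = (6 - 245)*(-1380) = -239*(-1380) = 329820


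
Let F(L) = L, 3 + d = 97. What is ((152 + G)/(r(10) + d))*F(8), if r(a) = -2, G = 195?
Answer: 694/23 ≈ 30.174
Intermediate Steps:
d = 94 (d = -3 + 97 = 94)
((152 + G)/(r(10) + d))*F(8) = ((152 + 195)/(-2 + 94))*8 = (347/92)*8 = 694/23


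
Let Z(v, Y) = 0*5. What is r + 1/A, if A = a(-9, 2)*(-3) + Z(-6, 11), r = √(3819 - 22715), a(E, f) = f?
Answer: -⅙ + 4*I*√1181 ≈ -0.16667 + 137.46*I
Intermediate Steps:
Z(v, Y) = 0
r = 4*I*√1181 (r = √(-18896) = 4*I*√1181 ≈ 137.46*I)
A = -6 (A = 2*(-3) + 0 = -6 + 0 = -6)
r + 1/A = 4*I*√1181 + 1/(-6) = 4*I*√1181 - ⅙ = -⅙ + 4*I*√1181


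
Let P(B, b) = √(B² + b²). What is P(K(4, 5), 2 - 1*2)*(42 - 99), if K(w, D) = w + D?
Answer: -513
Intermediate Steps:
K(w, D) = D + w
P(K(4, 5), 2 - 1*2)*(42 - 99) = √((5 + 4)² + (2 - 1*2)²)*(42 - 99) = √(9² + (2 - 2)²)*(-57) = √(81 + 0²)*(-57) = √(81 + 0)*(-57) = √81*(-57) = 9*(-57) = -513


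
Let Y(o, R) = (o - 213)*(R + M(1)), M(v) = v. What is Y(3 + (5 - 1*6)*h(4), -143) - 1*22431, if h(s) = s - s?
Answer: 7389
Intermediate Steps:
h(s) = 0
Y(o, R) = (1 + R)*(-213 + o) (Y(o, R) = (o - 213)*(R + 1) = (-213 + o)*(1 + R) = (1 + R)*(-213 + o))
Y(3 + (5 - 1*6)*h(4), -143) - 1*22431 = (-213 + (3 + (5 - 1*6)*0) - 213*(-143) - 143*(3 + (5 - 1*6)*0)) - 1*22431 = (-213 + (3 + (5 - 6)*0) + 30459 - 143*(3 + (5 - 6)*0)) - 22431 = (-213 + (3 - 1*0) + 30459 - 143*(3 - 1*0)) - 22431 = (-213 + (3 + 0) + 30459 - 143*(3 + 0)) - 22431 = (-213 + 3 + 30459 - 143*3) - 22431 = (-213 + 3 + 30459 - 429) - 22431 = 29820 - 22431 = 7389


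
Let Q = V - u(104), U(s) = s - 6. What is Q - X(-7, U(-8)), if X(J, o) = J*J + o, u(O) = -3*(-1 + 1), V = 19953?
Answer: 19918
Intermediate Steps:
U(s) = -6 + s
u(O) = 0 (u(O) = -3*0 = 0)
X(J, o) = o + J² (X(J, o) = J² + o = o + J²)
Q = 19953 (Q = 19953 - 1*0 = 19953 + 0 = 19953)
Q - X(-7, U(-8)) = 19953 - ((-6 - 8) + (-7)²) = 19953 - (-14 + 49) = 19953 - 1*35 = 19953 - 35 = 19918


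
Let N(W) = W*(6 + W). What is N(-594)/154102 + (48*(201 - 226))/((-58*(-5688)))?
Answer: 1198346953/529571523 ≈ 2.2629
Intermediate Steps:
N(-594)/154102 + (48*(201 - 226))/((-58*(-5688))) = -594*(6 - 594)/154102 + (48*(201 - 226))/((-58*(-5688))) = -594*(-588)*(1/154102) + (48*(-25))/329904 = 349272*(1/154102) - 1200*1/329904 = 174636/77051 - 25/6873 = 1198346953/529571523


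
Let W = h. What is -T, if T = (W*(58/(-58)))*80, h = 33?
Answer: 2640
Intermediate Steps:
W = 33
T = -2640 (T = (33*(58/(-58)))*80 = (33*(58*(-1/58)))*80 = (33*(-1))*80 = -33*80 = -2640)
-T = -1*(-2640) = 2640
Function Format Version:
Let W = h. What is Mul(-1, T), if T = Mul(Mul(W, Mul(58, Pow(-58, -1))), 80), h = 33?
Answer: 2640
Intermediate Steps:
W = 33
T = -2640 (T = Mul(Mul(33, Mul(58, Pow(-58, -1))), 80) = Mul(Mul(33, Mul(58, Rational(-1, 58))), 80) = Mul(Mul(33, -1), 80) = Mul(-33, 80) = -2640)
Mul(-1, T) = Mul(-1, -2640) = 2640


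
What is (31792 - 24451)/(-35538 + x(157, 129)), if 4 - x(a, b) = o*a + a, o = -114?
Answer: -2447/5931 ≈ -0.41258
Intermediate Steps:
x(a, b) = 4 + 113*a (x(a, b) = 4 - (-114*a + a) = 4 - (-113)*a = 4 + 113*a)
(31792 - 24451)/(-35538 + x(157, 129)) = (31792 - 24451)/(-35538 + (4 + 113*157)) = 7341/(-35538 + (4 + 17741)) = 7341/(-35538 + 17745) = 7341/(-17793) = 7341*(-1/17793) = -2447/5931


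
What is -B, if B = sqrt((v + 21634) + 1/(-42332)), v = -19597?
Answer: -sqrt(912575084989)/21166 ≈ -45.133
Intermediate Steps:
B = sqrt(912575084989)/21166 (B = sqrt((-19597 + 21634) + 1/(-42332)) = sqrt(2037 - 1/42332) = sqrt(86230283/42332) = sqrt(912575084989)/21166 ≈ 45.133)
-B = -sqrt(912575084989)/21166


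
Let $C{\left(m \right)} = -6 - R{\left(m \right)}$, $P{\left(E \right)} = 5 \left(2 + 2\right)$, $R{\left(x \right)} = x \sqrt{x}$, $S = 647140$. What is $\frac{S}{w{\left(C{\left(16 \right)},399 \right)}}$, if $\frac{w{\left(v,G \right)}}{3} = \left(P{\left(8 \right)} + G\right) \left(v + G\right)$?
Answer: $\frac{647140}{413553} \approx 1.5648$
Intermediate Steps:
$R{\left(x \right)} = x^{\frac{3}{2}}$
$P{\left(E \right)} = 20$ ($P{\left(E \right)} = 5 \cdot 4 = 20$)
$C{\left(m \right)} = -6 - m^{\frac{3}{2}}$
$w{\left(v,G \right)} = 3 \left(20 + G\right) \left(G + v\right)$ ($w{\left(v,G \right)} = 3 \left(20 + G\right) \left(v + G\right) = 3 \left(20 + G\right) \left(G + v\right)$)
$\frac{S}{w{\left(C{\left(16 \right)},399 \right)}} = \frac{647140}{3 \cdot 399^{2} + 60 \cdot 399 + 60 \left(-6 - 16^{\frac{3}{2}}\right) + 3 \cdot 399 \left(-6 - 16^{\frac{3}{2}}\right)} = \frac{647140}{3 \cdot 159201 + 23940 + 60 \left(-6 - 64\right) + 3 \cdot 399 \left(-6 - 64\right)} = \frac{647140}{477603 + 23940 + 60 \left(-6 - 64\right) + 3 \cdot 399 \left(-6 - 64\right)} = \frac{647140}{477603 + 23940 + 60 \left(-70\right) + 3 \cdot 399 \left(-70\right)} = \frac{647140}{477603 + 23940 - 4200 - 83790} = \frac{647140}{413553}$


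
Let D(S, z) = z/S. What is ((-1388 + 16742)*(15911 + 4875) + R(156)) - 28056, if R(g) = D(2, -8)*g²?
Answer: 319022844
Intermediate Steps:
R(g) = -4*g² (R(g) = (-8/2)*g² = (-8*½)*g² = -4*g²)
((-1388 + 16742)*(15911 + 4875) + R(156)) - 28056 = ((-1388 + 16742)*(15911 + 4875) - 4*156²) - 28056 = (15354*20786 - 4*24336) - 28056 = (319148244 - 97344) - 28056 = 319050900 - 28056 = 319022844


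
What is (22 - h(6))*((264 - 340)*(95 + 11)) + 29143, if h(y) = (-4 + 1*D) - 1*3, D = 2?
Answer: -188369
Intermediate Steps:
h(y) = -5 (h(y) = (-4 + 1*2) - 1*3 = (-4 + 2) - 3 = -2 - 3 = -5)
(22 - h(6))*((264 - 340)*(95 + 11)) + 29143 = (22 - 1*(-5))*((264 - 340)*(95 + 11)) + 29143 = (22 + 5)*(-76*106) + 29143 = 27*(-8056) + 29143 = -217512 + 29143 = -188369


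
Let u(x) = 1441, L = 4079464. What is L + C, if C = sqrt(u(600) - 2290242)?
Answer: 4079464 + I*sqrt(2288801) ≈ 4.0795e+6 + 1512.9*I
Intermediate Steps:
C = I*sqrt(2288801) (C = sqrt(1441 - 2290242) = sqrt(-2288801) = I*sqrt(2288801) ≈ 1512.9*I)
L + C = 4079464 + I*sqrt(2288801)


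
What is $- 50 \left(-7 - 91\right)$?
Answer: $4900$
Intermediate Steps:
$- 50 \left(-7 - 91\right) = \left(-50\right) \left(-98\right) = 4900$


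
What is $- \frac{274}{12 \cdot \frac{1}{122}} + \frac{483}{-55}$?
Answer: $- \frac{461084}{165} \approx -2794.4$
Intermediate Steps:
$- \frac{274}{12 \cdot \frac{1}{122}} + \frac{483}{-55} = - \frac{274}{12 \cdot \frac{1}{122}} + 483 \left(- \frac{1}{55}\right) = - \frac{274}{\frac{6}{61}} - \frac{483}{55} = \left(-274\right) \frac{61}{6} - \frac{483}{55} = - \frac{8357}{3} - \frac{483}{55} = - \frac{461084}{165}$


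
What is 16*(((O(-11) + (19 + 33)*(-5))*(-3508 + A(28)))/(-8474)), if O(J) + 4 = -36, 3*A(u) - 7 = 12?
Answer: -8404000/4237 ≈ -1983.5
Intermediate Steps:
A(u) = 19/3 (A(u) = 7/3 + (⅓)*12 = 7/3 + 4 = 19/3)
O(J) = -40 (O(J) = -4 - 36 = -40)
16*(((O(-11) + (19 + 33)*(-5))*(-3508 + A(28)))/(-8474)) = 16*(((-40 + (19 + 33)*(-5))*(-3508 + 19/3))/(-8474)) = 16*(((-40 + 52*(-5))*(-10505/3))*(-1/8474)) = 16*(((-40 - 260)*(-10505/3))*(-1/8474)) = 16*(-300*(-10505/3)*(-1/8474)) = 16*(1050500*(-1/8474)) = 16*(-525250/4237) = -8404000/4237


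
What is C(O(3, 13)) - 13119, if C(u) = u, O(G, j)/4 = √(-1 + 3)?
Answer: -13119 + 4*√2 ≈ -13113.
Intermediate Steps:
O(G, j) = 4*√2 (O(G, j) = 4*√(-1 + 3) = 4*√2)
C(O(3, 13)) - 13119 = 4*√2 - 13119 = -13119 + 4*√2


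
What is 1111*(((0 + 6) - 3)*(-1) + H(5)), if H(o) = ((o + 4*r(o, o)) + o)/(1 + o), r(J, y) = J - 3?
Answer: 0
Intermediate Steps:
r(J, y) = -3 + J
H(o) = (-12 + 6*o)/(1 + o) (H(o) = ((o + 4*(-3 + o)) + o)/(1 + o) = ((o + (-12 + 4*o)) + o)/(1 + o) = ((-12 + 5*o) + o)/(1 + o) = (-12 + 6*o)/(1 + o))
1111*(((0 + 6) - 3)*(-1) + H(5)) = 1111*(((0 + 6) - 3)*(-1) + 6*(-2 + 5)/(1 + 5)) = 1111*((6 - 3)*(-1) + 6*3/6) = 1111*(3*(-1) + 6*(⅙)*3) = 1111*(-3 + 3) = 1111*0 = 0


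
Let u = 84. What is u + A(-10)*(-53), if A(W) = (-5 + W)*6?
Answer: 4854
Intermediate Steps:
A(W) = -30 + 6*W
u + A(-10)*(-53) = 84 + (-30 + 6*(-10))*(-53) = 84 + (-30 - 60)*(-53) = 84 - 90*(-53) = 84 + 4770 = 4854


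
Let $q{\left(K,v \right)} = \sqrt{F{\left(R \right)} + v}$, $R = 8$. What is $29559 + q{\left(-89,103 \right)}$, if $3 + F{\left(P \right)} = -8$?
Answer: $29559 + 2 \sqrt{23} \approx 29569.0$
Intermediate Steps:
$F{\left(P \right)} = -11$ ($F{\left(P \right)} = -3 - 8 = -11$)
$q{\left(K,v \right)} = \sqrt{-11 + v}$
$29559 + q{\left(-89,103 \right)} = 29559 + \sqrt{-11 + 103} = 29559 + \sqrt{92} = 29559 + 2 \sqrt{23}$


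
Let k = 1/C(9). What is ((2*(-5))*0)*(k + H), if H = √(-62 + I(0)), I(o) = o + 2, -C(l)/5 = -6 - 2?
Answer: 0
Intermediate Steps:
C(l) = 40 (C(l) = -5*(-6 - 2) = -5*(-8) = 40)
I(o) = 2 + o
k = 1/40 ≈ 0.025000
H = 2*I*√15 (H = √(-62 + (2 + 0)) = √(-62 + 2) = √(-60) = 2*I*√15 ≈ 7.746*I)
((2*(-5))*0)*(k + H) = ((2*(-5))*0)*(1/40 + 2*I*√15) = (-10*0)*(1/40 + 2*I*√15) = 0*(1/40 + 2*I*√15) = 0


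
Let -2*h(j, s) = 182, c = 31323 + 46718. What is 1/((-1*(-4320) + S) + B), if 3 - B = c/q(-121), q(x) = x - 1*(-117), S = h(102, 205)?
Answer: 4/94969 ≈ 4.2119e-5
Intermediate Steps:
c = 78041
h(j, s) = -91 (h(j, s) = -½*182 = -91)
S = -91
q(x) = 117 + x (q(x) = x + 117 = 117 + x)
B = 78053/4 (B = 3 - 78041/(117 - 121) = 3 - 78041/(-4) = 3 - 78041*(-1)/4 = 3 - 1*(-78041/4) = 3 + 78041/4 = 78053/4 ≈ 19513.)
1/((-1*(-4320) + S) + B) = 1/((-1*(-4320) - 91) + 78053/4) = 1/((4320 - 91) + 78053/4) = 1/(4229 + 78053/4) = 1/(94969/4) = 4/94969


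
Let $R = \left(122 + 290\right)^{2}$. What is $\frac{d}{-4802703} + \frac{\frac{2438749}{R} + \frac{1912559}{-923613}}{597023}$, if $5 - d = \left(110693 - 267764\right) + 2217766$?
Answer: $\frac{64296567282140709853021}{149844224156933608771056} \approx 0.42909$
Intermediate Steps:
$R = 169744$ ($R = 412^{2} = 169744$)
$d = -2060690$ ($d = 5 - \left(\left(110693 - 267764\right) + 2217766\right) = 5 - \left(-157071 + 2217766\right) = 5 - 2060695 = -2060690$)
$\frac{d}{-4802703} + \frac{\frac{2438749}{R} + \frac{1912559}{-923613}}{597023} = - \frac{2060690}{-4802703} + \frac{\frac{2438749}{169744} + \frac{1912559}{-923613}}{597023} = \left(-2060690\right) \left(- \frac{1}{4802703}\right) + \left(2438749 \cdot \frac{1}{169744} + 1912559 \left(- \frac{1}{923613}\right)\right) \frac{1}{597023} = \frac{2060690}{4802703} + \left(\frac{2438749}{169744} - \frac{1912559}{923613}\right) \frac{1}{597023} = \frac{2060690}{4802703} + \frac{1927814865241}{156777765072} \cdot \frac{1}{597023} = \frac{2060690}{4802703} + \frac{1927814865241}{93599931636580656} = \frac{64296567282140709853021}{149844224156933608771056}$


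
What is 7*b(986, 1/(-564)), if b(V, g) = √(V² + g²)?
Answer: 7*√309251658817/564 ≈ 6902.0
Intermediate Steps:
7*b(986, 1/(-564)) = 7*√(986² + (1/(-564))²) = 7*√(972196 + (-1/564)²) = 7*√(972196 + 1/318096) = 7*√(309251658817/318096) = 7*(√309251658817/564) = 7*√309251658817/564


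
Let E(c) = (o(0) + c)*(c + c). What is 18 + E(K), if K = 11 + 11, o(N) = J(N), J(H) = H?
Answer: 986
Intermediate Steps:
o(N) = N
K = 22
E(c) = 2*c² (E(c) = (0 + c)*(c + c) = c*(2*c) = 2*c²)
18 + E(K) = 18 + 2*22² = 18 + 2*484 = 18 + 968 = 986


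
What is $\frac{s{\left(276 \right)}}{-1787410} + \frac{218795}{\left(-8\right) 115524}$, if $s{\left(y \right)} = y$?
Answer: $- \frac{195665723971}{825955011360} \approx -0.2369$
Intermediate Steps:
$\frac{s{\left(276 \right)}}{-1787410} + \frac{218795}{\left(-8\right) 115524} = \frac{276}{-1787410} + \frac{218795}{\left(-8\right) 115524} = 276 \left(- \frac{1}{1787410}\right) + \frac{218795}{-924192} = - \frac{138}{893705} + 218795 \left(- \frac{1}{924192}\right) = - \frac{138}{893705} - \frac{218795}{924192} = - \frac{195665723971}{825955011360}$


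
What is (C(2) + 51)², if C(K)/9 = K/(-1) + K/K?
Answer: 1764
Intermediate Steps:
C(K) = 9 - 9*K (C(K) = 9*(K/(-1) + K/K) = 9*(K*(-1) + 1) = 9*(-K + 1) = 9*(1 - K) = 9 - 9*K)
(C(2) + 51)² = ((9 - 9*2) + 51)² = ((9 - 18) + 51)² = (-9 + 51)² = 42² = 1764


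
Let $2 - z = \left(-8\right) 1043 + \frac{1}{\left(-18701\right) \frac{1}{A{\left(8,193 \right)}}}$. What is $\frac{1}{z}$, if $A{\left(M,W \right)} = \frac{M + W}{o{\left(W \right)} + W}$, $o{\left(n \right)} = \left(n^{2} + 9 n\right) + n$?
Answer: $\frac{245431924}{2048374837771} \approx 0.00011982$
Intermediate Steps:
$o{\left(n \right)} = n^{2} + 10 n$
$A{\left(M,W \right)} = \frac{M + W}{W + W \left(10 + W\right)}$ ($A{\left(M,W \right)} = \frac{M + W}{W \left(10 + W\right) + W} = \frac{M + W}{W + W \left(10 + W\right)}$)
$z = \frac{2048374837771}{245431924}$ ($z = 2 - \left(\left(-8\right) 1043 + \frac{1}{\left(-18701\right) \frac{1}{\frac{1}{193} \frac{1}{11 + 193} \left(8 + 193\right)}}\right) = 2 - \left(-8344 + \frac{1}{\left(-18701\right) \frac{1}{\frac{1}{193} \cdot \frac{1}{204} \cdot 201}}\right) = 2 - \left(-8344 + \frac{1}{\left(-18701\right) \frac{1}{\frac{67}{13124}}}\right) = 2 - \left(-8344 + \frac{1}{\left(-18701\right) \frac{13124}{67}}\right) = 2 - \left(-8344 + \frac{1}{- \frac{245431924}{67}}\right) = 2 - \left(-8344 - \frac{67}{245431924}\right) = 2 - - \frac{2047883973923}{245431924} = 2 + \frac{2047883973923}{245431924} = \frac{2048374837771}{245431924} \approx 8346.0$)
$\frac{1}{z} = \frac{1}{\frac{2048374837771}{245431924}} = \frac{245431924}{2048374837771}$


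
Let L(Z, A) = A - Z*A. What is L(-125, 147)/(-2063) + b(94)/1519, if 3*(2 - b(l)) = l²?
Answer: -102621044/9401091 ≈ -10.916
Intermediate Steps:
b(l) = 2 - l²/3
L(Z, A) = A - A*Z
L(-125, 147)/(-2063) + b(94)/1519 = (147*(1 - 1*(-125)))/(-2063) + (2 - ⅓*94²)/1519 = (147*(1 + 125))*(-1/2063) + (2 - ⅓*8836)*(1/1519) = (147*126)*(-1/2063) + (2 - 8836/3)*(1/1519) = 18522*(-1/2063) - 8830/3*1/1519 = -18522/2063 - 8830/4557 = -102621044/9401091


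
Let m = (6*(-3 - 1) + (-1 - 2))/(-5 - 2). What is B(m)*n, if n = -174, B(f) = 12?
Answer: -2088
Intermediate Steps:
m = 27/7 (m = (6*(-4) - 3)/(-7) = (-24 - 3)*(-1/7) = -27*(-1/7) = 27/7 ≈ 3.8571)
B(m)*n = 12*(-174) = -2088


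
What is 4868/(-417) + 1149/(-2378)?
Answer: -12055237/991626 ≈ -12.157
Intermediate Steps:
4868/(-417) + 1149/(-2378) = 4868*(-1/417) + 1149*(-1/2378) = -4868/417 - 1149/2378 = -12055237/991626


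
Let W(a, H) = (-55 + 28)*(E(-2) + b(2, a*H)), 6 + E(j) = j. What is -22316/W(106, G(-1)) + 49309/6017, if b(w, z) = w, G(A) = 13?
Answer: -63143657/487377 ≈ -129.56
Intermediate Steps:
E(j) = -6 + j
W(a, H) = 162 (W(a, H) = (-55 + 28)*((-6 - 2) + 2) = -27*(-8 + 2) = -27*(-6) = 162)
-22316/W(106, G(-1)) + 49309/6017 = -22316/162 + 49309/6017 = -22316*1/162 + 49309*(1/6017) = -11158/81 + 49309/6017 = -63143657/487377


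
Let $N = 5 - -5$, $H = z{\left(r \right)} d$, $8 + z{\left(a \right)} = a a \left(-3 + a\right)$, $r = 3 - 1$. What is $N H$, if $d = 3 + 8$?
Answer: $-1320$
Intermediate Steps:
$r = 2$ ($r = 3 - 1 = 2$)
$z{\left(a \right)} = -8 + a^{2} \left(-3 + a\right)$ ($z{\left(a \right)} = -8 + a a \left(-3 + a\right) = -8 + a^{2} \left(-3 + a\right)$)
$d = 11$
$H = -132$ ($H = \left(-8 + 2^{3} - 3 \cdot 2^{2}\right) 11 = \left(-8 + 8 - 12\right) 11 = \left(-12\right) 11 = -132$)
$N = 10$ ($N = 5 + 5 = 10$)
$N H = 10 \left(-132\right) = -1320$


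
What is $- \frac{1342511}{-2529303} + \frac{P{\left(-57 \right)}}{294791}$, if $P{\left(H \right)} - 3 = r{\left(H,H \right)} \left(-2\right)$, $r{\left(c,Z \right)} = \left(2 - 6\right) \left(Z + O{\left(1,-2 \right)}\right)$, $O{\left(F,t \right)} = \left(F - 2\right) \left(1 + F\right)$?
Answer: $\frac{56367702442}{106516537239} \approx 0.52919$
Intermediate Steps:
$O{\left(F,t \right)} = \left(1 + F\right) \left(-2 + F\right)$ ($O{\left(F,t \right)} = \left(-2 + F\right) \left(1 + F\right) = \left(1 + F\right) \left(-2 + F\right)$)
$r{\left(c,Z \right)} = 8 - 4 Z$ ($r{\left(c,Z \right)} = \left(2 - 6\right) \left(Z - \left(3 - 1\right)\right) = - 4 \left(Z - 2\right) = - 4 \left(-2 + Z\right) = 8 - 4 Z$)
$P{\left(H \right)} = -13 + 8 H$ ($P{\left(H \right)} = 3 + \left(8 - 4 H\right) \left(-2\right) = 3 + \left(-16 + 8 H\right) = -13 + 8 H$)
$- \frac{1342511}{-2529303} + \frac{P{\left(-57 \right)}}{294791} = - \frac{1342511}{-2529303} + \frac{-13 + 8 \left(-57\right)}{294791} = \left(-1342511\right) \left(- \frac{1}{2529303}\right) + \left(-13 - 456\right) \frac{1}{294791} = \frac{1342511}{2529303} - \frac{67}{42113} = \frac{56367702442}{106516537239}$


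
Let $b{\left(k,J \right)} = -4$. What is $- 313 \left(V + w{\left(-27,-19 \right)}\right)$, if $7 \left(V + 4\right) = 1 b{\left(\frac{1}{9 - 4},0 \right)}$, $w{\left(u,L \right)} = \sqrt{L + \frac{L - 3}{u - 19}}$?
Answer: $\frac{10016}{7} - \frac{313 i \sqrt{9798}}{23} \approx 1430.9 - 1347.1 i$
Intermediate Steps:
$w{\left(u,L \right)} = \sqrt{L + \frac{-3 + L}{-19 + u}}$
$V = - \frac{32}{7}$ ($V = -4 + \frac{1 \left(-4\right)}{7} = -4 + \frac{1}{7} \left(-4\right) = -4 - \frac{4}{7} = - \frac{32}{7} \approx -4.5714$)
$- 313 \left(V + w{\left(-27,-19 \right)}\right) = - 313 \left(- \frac{32}{7} + \sqrt{\frac{-3 - 19 - 19 \left(-19 - 27\right)}{-19 - 27}}\right) = - 313 \left(- \frac{32}{7} + \sqrt{\frac{-3 - 19 - -874}{-46}}\right) = - 313 \left(- \frac{32}{7} + \sqrt{- \frac{-3 - 19 + 874}{46}}\right) = - 313 \left(- \frac{32}{7} + \sqrt{\left(- \frac{1}{46}\right) 852}\right) = - 313 \left(- \frac{32}{7} + \sqrt{- \frac{426}{23}}\right) = - 313 \left(- \frac{32}{7} + \frac{i \sqrt{9798}}{23}\right) = \frac{10016}{7} - \frac{313 i \sqrt{9798}}{23}$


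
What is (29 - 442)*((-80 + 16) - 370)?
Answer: 179242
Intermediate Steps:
(29 - 442)*((-80 + 16) - 370) = -413*(-64 - 370) = -413*(-434) = 179242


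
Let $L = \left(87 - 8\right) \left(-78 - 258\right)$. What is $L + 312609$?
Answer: $286065$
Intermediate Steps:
$L = -26544$ ($L = \left(87 - 8\right) \left(-336\right) = 79 \left(-336\right) = -26544$)
$L + 312609 = -26544 + 312609 = 286065$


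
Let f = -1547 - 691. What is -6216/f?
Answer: 1036/373 ≈ 2.7775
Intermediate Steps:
f = -2238
-6216/f = -6216/(-2238) = -6216*(-1/2238) = 1036/373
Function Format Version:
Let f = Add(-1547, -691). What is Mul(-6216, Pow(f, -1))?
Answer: Rational(1036, 373) ≈ 2.7775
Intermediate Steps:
f = -2238
Mul(-6216, Pow(f, -1)) = Mul(-6216, Pow(-2238, -1)) = Mul(-6216, Rational(-1, 2238)) = Rational(1036, 373)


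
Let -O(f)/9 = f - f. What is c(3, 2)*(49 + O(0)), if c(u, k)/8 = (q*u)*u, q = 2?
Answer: 7056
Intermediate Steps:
c(u, k) = 16*u² (c(u, k) = 8*((2*u)*u) = 8*(2*u²) = 16*u²)
O(f) = 0 (O(f) = -9*(f - f) = -9*0 = 0)
c(3, 2)*(49 + O(0)) = (16*3²)*(49 + 0) = (16*9)*49 = 144*49 = 7056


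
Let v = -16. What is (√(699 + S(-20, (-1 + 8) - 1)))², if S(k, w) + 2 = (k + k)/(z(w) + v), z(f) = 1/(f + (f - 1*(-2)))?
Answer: 155991/223 ≈ 699.51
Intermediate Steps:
z(f) = 1/(2 + 2*f) (z(f) = 1/(f + (f + 2)) = 1/(f + (2 + f)) = 1/(2 + 2*f))
S(k, w) = -2 + 2*k/(-16 + 1/(2*(1 + w))) (S(k, w) = -2 + (k + k)/(1/(2*(1 + w)) - 16) = -2 + (2*k)/(-16 + 1/(2*(1 + w))) = -2 + 2*k/(-16 + 1/(2*(1 + w))))
(√(699 + S(-20, (-1 + 8) - 1)))² = (√(699 + 2*(1 - 2*(1 + ((-1 + 8) - 1))*(16 - 20))/(31 + 32*((-1 + 8) - 1))))² = (√(699 + 2*(1 - 2*(1 + (7 - 1))*(-4))/(31 + 32*(7 - 1))))² = (√(699 + 2*(1 - 2*(1 + 6)*(-4))/(31 + 32*6)))² = (√(699 + 2*(1 - 2*7*(-4))/(31 + 192)))² = (√(699 + 2*(1 + 56)/223))² = (√(699 + 2*(1/223)*57))² = (√(699 + 114/223))² = (√(155991/223))² = (√34785993/223)² = 155991/223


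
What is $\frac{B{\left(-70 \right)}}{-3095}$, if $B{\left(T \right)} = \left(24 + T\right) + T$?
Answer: $\frac{116}{3095} \approx 0.03748$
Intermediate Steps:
$B{\left(T \right)} = 24 + 2 T$
$\frac{B{\left(-70 \right)}}{-3095} = \frac{24 + 2 \left(-70\right)}{-3095} = \left(24 - 140\right) \left(- \frac{1}{3095}\right) = \left(-116\right) \left(- \frac{1}{3095}\right) = \frac{116}{3095}$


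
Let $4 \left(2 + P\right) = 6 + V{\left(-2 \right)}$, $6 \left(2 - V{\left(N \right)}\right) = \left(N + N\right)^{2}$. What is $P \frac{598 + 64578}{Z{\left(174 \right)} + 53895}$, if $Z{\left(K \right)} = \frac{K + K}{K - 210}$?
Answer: $- \frac{16294}{20207} \approx -0.80635$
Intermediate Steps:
$V{\left(N \right)} = 2 - \frac{2 N^{2}}{3}$ ($V{\left(N \right)} = 2 - \frac{\left(N + N\right)^{2}}{6} = 2 - \frac{\left(2 N\right)^{2}}{6} = 2 - \frac{4 N^{2}}{6} = 2 - \frac{2 N^{2}}{3}$)
$Z{\left(K \right)} = \frac{2 K}{-210 + K}$
$P = - \frac{2}{3}$ ($P = -2 + \frac{6 + \left(2 - \frac{2 \left(-2\right)^{2}}{3}\right)}{4} = -2 + \frac{6 + \left(2 - \frac{8}{3}\right)}{4} = -2 + \frac{6 - \frac{2}{3}}{4} = -2 + \frac{1}{4} \cdot \frac{16}{3} = -2 + \frac{4}{3} = - \frac{2}{3} \approx -0.66667$)
$P \frac{598 + 64578}{Z{\left(174 \right)} + 53895} = - \frac{2 \frac{598 + 64578}{2 \cdot 174 \frac{1}{-210 + 174} + 53895}}{3} = - \frac{2 \frac{65176}{2 \cdot 174 \frac{1}{-36} + 53895}}{3} = - \frac{2 \frac{65176}{2 \cdot 174 \left(- \frac{1}{36}\right) + 53895}}{3} = - \frac{2 \frac{65176}{- \frac{29}{3} + 53895}}{3} = - \frac{2 \frac{65176}{\frac{161656}{3}}}{3} = - \frac{2 \cdot 65176 \cdot \frac{3}{161656}}{3} = \left(- \frac{2}{3}\right) \frac{24441}{20207} = - \frac{16294}{20207}$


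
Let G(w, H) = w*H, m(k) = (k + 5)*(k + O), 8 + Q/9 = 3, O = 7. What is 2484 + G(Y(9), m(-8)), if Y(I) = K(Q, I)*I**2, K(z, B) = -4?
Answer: 1512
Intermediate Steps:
Q = -45 (Q = -72 + 9*3 = -72 + 27 = -45)
m(k) = (5 + k)*(7 + k) (m(k) = (k + 5)*(k + 7) = (5 + k)*(7 + k))
Y(I) = -4*I**2
G(w, H) = H*w
2484 + G(Y(9), m(-8)) = 2484 + (35 + (-8)**2 + 12*(-8))*(-4*9**2) = 2484 + (35 + 64 - 96)*(-4*81) = 2484 + 3*(-324) = 2484 - 972 = 1512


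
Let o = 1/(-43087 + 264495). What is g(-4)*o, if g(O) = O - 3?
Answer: -7/221408 ≈ -3.1616e-5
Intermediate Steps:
g(O) = -3 + O
o = 1/221408 ≈ 4.5166e-6
g(-4)*o = (-3 - 4)*(1/221408) = -7*1/221408 = -7/221408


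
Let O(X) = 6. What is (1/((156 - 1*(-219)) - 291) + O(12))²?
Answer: 255025/7056 ≈ 36.143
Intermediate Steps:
(1/((156 - 1*(-219)) - 291) + O(12))² = (1/((156 - 1*(-219)) - 291) + 6)² = (1/((156 + 219) - 291) + 6)² = (1/(375 - 291) + 6)² = (1/84 + 6)² = (505/84)² = 255025/7056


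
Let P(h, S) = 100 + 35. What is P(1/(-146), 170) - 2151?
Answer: -2016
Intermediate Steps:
P(h, S) = 135
P(1/(-146), 170) - 2151 = 135 - 2151 = -2016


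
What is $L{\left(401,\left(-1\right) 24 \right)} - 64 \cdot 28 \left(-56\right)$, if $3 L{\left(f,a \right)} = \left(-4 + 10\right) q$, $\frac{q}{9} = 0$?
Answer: $100352$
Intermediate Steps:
$q = 0$ ($q = 9 \cdot 0 = 0$)
$L{\left(f,a \right)} = 0$ ($L{\left(f,a \right)} = \frac{\left(-4 + 10\right) 0}{3} = \frac{6 \cdot 0}{3} = \frac{1}{3} \cdot 0 = 0$)
$L{\left(401,\left(-1\right) 24 \right)} - 64 \cdot 28 \left(-56\right) = 0 - 64 \cdot 28 \left(-56\right) = 0 - 1792 \left(-56\right) = 0 - -100352 = 0 + 100352 = 100352$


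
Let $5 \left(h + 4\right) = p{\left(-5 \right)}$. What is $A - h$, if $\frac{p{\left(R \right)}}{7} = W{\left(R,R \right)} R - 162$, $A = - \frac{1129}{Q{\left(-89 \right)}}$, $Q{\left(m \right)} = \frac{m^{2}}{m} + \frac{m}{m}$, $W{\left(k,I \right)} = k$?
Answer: $\frac{91797}{440} \approx 208.63$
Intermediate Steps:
$Q{\left(m \right)} = 1 + m$ ($Q{\left(m \right)} = m + 1 = 1 + m$)
$A = \frac{1129}{88}$ ($A = - \frac{1129}{1 - 89} = - \frac{1129}{-88} = \left(-1129\right) \left(- \frac{1}{88}\right) = \frac{1129}{88} \approx 12.83$)
$p{\left(R \right)} = -1134 + 7 R^{2}$ ($p{\left(R \right)} = 7 \left(R R - 162\right) = 7 \left(R^{2} - 162\right) = 7 \left(-162 + R^{2}\right) = -1134 + 7 R^{2}$)
$h = - \frac{979}{5}$ ($h = -4 + \frac{-1134 + 7 \left(-5\right)^{2}}{5} = -4 + \frac{-1134 + 7 \cdot 25}{5} = -4 + \frac{-1134 + 175}{5} = -4 + \frac{1}{5} \left(-959\right) = -4 - \frac{959}{5} = - \frac{979}{5} \approx -195.8$)
$A - h = \frac{1129}{88} - - \frac{979}{5} = \frac{1129}{88} + \frac{979}{5} = \frac{91797}{440}$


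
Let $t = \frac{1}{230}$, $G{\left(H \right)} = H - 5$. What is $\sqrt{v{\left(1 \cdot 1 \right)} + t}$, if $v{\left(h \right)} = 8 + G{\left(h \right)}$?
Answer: $\frac{\sqrt{211830}}{230} \approx 2.0011$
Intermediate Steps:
$G{\left(H \right)} = -5 + H$
$v{\left(h \right)} = 3 + h$ ($v{\left(h \right)} = 8 + \left(-5 + h\right) = 3 + h$)
$t = \frac{1}{230} \approx 0.0043478$
$\sqrt{v{\left(1 \cdot 1 \right)} + t} = \sqrt{\left(3 + 1 \cdot 1\right) + \frac{1}{230}} = \sqrt{\left(3 + 1\right) + \frac{1}{230}} = \sqrt{4 + \frac{1}{230}} = \sqrt{\frac{921}{230}} = \frac{\sqrt{211830}}{230}$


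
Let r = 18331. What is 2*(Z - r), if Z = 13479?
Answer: -9704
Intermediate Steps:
2*(Z - r) = 2*(13479 - 1*18331) = 2*(13479 - 18331) = 2*(-4852) = -9704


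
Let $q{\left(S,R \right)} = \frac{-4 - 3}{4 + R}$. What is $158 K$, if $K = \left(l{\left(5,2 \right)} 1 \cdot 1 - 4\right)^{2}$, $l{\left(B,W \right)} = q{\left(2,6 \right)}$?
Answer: $\frac{174511}{50} \approx 3490.2$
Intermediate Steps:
$q{\left(S,R \right)} = - \frac{7}{4 + R}$
$l{\left(B,W \right)} = - \frac{7}{10}$ ($l{\left(B,W \right)} = - \frac{7}{4 + 6} = - \frac{7}{10}$)
$K = \frac{2209}{100}$ ($K = \left(\left(- \frac{7}{10}\right) 1 \cdot 1 - 4\right)^{2} = \left(\left(- \frac{7}{10}\right) 1 - 4\right)^{2} = \left(- \frac{7}{10} - 4\right)^{2} = \left(- \frac{47}{10}\right)^{2} = \frac{2209}{100} \approx 22.09$)
$158 K = 158 \cdot \frac{2209}{100} = \frac{174511}{50}$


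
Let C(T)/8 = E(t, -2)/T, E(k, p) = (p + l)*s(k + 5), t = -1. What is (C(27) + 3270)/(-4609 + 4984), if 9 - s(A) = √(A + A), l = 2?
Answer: 218/25 ≈ 8.7200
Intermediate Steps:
s(A) = 9 - √2*√A (s(A) = 9 - √(A + A) = 9 - √(2*A) = 9 - √2*√A)
E(k, p) = (2 + p)*(9 - √2*√(5 + k)) (E(k, p) = (p + 2)*(9 - √2*√(k + 5)) = (2 + p)*(9 - √2*√(5 + k)))
C(T) = 0 (C(T) = 8*((-(-9 + √(10 + 2*(-1)))*(2 - 2))/T) = 8*((-1*(-9 + √(10 - 2))*0)/T) = 8*((-1*(-9 + √8)*0)/T) = 8*((-1*(-9 + 2*√2)*0)/T) = 8*(0/T) = 8*0 = 0)
(C(27) + 3270)/(-4609 + 4984) = (0 + 3270)/(-4609 + 4984) = 3270/375 = 3270*(1/375) = 218/25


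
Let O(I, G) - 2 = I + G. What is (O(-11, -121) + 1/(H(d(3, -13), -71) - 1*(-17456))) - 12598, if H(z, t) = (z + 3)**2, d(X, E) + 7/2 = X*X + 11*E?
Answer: -1809730676/142185 ≈ -12728.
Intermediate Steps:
O(I, G) = 2 + G + I (O(I, G) = 2 + (I + G) = 2 + (G + I) = 2 + G + I)
d(X, E) = -7/2 + X**2 + 11*E (d(X, E) = -7/2 + (X*X + 11*E) = -7/2 + (X**2 + 11*E) = -7/2 + X**2 + 11*E)
H(z, t) = (3 + z)**2
(O(-11, -121) + 1/(H(d(3, -13), -71) - 1*(-17456))) - 12598 = ((2 - 121 - 11) + 1/((3 + (-7/2 + 3**2 + 11*(-13)))**2 - 1*(-17456))) - 12598 = (-130 + 1/((3 + (-7/2 + 9 - 143))**2 + 17456)) - 12598 = (-130 + 1/((3 - 275/2)**2 + 17456)) - 12598 = (-130 + 1/((-269/2)**2 + 17456)) - 12598 = (-130 + 1/(72361/4 + 17456)) - 12598 = (-130 + 1/(142185/4)) - 12598 = (-130 + 4/142185) - 12598 = -18484046/142185 - 12598 = -1809730676/142185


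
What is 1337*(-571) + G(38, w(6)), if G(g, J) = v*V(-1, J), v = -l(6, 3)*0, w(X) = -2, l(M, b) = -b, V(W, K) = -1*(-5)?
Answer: -763427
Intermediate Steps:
V(W, K) = 5
v = 0 (v = -(-1)*3*0 = -1*(-3)*0 = 3*0 = 0)
G(g, J) = 0 (G(g, J) = 0*5 = 0)
1337*(-571) + G(38, w(6)) = 1337*(-571) + 0 = -763427 + 0 = -763427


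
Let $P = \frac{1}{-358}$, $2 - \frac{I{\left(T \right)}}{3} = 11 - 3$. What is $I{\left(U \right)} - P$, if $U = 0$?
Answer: $- \frac{6443}{358} \approx -17.997$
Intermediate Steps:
$I{\left(T \right)} = -18$ ($I{\left(T \right)} = 6 - 3 \left(11 - 3\right) = 6 - 24 = -18$)
$P = - \frac{1}{358} \approx -0.0027933$
$I{\left(U \right)} - P = -18 - - \frac{1}{358} = -18 + \frac{1}{358} = - \frac{6443}{358}$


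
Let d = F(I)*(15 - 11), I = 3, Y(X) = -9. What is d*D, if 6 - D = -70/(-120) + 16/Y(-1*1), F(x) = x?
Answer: 259/3 ≈ 86.333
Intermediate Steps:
D = 259/36 (D = 6 - (-70/(-120) + 16/(-9)) = 6 - (-70*(-1/120) + 16*(-⅑)) = 6 - (7/12 - 16/9) = 6 - 1*(-43/36) = 6 + 43/36 = 259/36 ≈ 7.1944)
d = 12 (d = 3*(15 - 11) = 3*4 = 12)
d*D = 12*(259/36) = 259/3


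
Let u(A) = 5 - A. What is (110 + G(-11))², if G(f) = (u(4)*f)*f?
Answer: 53361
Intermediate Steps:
G(f) = f² (G(f) = ((5 - 1*4)*f)*f = ((5 - 4)*f)*f = (1*f)*f = f*f = f²)
(110 + G(-11))² = (110 + (-11)²)² = (110 + 121)² = 231² = 53361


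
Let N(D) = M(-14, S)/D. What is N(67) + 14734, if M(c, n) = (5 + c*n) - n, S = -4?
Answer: 987243/67 ≈ 14735.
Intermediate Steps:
M(c, n) = 5 - n + c*n
N(D) = 65/D (N(D) = (5 - 1*(-4) - 14*(-4))/D = (5 + 4 + 56)/D = 65/D)
N(67) + 14734 = 65/67 + 14734 = 987243/67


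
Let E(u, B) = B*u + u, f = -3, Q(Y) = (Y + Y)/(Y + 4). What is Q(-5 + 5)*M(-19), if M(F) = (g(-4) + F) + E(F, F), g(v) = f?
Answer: 0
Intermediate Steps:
Q(Y) = 2*Y/(4 + Y) (Q(Y) = (2*Y)/(4 + Y) = 2*Y/(4 + Y))
g(v) = -3
E(u, B) = u + B*u
M(F) = -3 + F + F*(1 + F) (M(F) = (-3 + F) + F*(1 + F) = -3 + F + F*(1 + F))
Q(-5 + 5)*M(-19) = (2*(-5 + 5)/(4 + (-5 + 5)))*(-3 - 19 - 19*(1 - 19)) = (2*0/(4 + 0))*(-3 - 19 - 19*(-18)) = (2*0/4)*(-3 - 19 + 342) = (2*0*(1/4))*320 = 0*320 = 0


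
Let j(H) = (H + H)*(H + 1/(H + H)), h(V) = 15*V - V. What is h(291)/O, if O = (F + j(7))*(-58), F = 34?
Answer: -291/551 ≈ -0.52813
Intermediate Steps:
h(V) = 14*V
j(H) = 2*H*(H + 1/(2*H)) (j(H) = (2*H)*(H + 1/(2*H)) = 2*H*(H + 1/(2*H)))
O = -7714 (O = (34 + (1 + 2*7²))*(-58) = (34 + (1 + 2*49))*(-58) = (34 + (1 + 98))*(-58) = (34 + 99)*(-58) = 133*(-58) = -7714)
h(291)/O = (14*291)/(-7714) = 4074*(-1/7714) = -291/551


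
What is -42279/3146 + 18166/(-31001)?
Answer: -1367841515/97529146 ≈ -14.025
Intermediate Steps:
-42279/3146 + 18166/(-31001) = -42279*1/3146 + 18166*(-1/31001) = -42279/3146 - 18166/31001 = -1367841515/97529146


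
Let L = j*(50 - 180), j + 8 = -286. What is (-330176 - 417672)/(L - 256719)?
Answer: 747848/218499 ≈ 3.4227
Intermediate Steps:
j = -294 (j = -8 - 286 = -294)
L = 38220 (L = -294*(50 - 180) = -294*(-130) = 38220)
(-330176 - 417672)/(L - 256719) = (-330176 - 417672)/(38220 - 256719) = -747848/(-218499) = -747848*(-1/218499) = 747848/218499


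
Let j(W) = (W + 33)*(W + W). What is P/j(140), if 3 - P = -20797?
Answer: 520/1211 ≈ 0.42940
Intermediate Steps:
P = 20800 (P = 3 - 1*(-20797) = 3 + 20797 = 20800)
j(W) = 2*W*(33 + W) (j(W) = (33 + W)*(2*W) = 2*W*(33 + W))
P/j(140) = 20800/((2*140*(33 + 140))) = 20800/((2*140*173)) = 20800/48440 = 20800*(1/48440) = 520/1211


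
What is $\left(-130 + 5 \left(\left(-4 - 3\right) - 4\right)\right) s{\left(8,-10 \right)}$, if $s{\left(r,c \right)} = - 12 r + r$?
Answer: $16280$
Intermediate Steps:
$s{\left(r,c \right)} = - 11 r$
$\left(-130 + 5 \left(\left(-4 - 3\right) - 4\right)\right) s{\left(8,-10 \right)} = \left(-130 + 5 \left(\left(-4 - 3\right) - 4\right)\right) \left(\left(-11\right) 8\right) = \left(-130 + 5 \left(\left(-4 - 3\right) - 4\right)\right) \left(-88\right) = \left(-130 + 5 \left(-7 - 4\right)\right) \left(-88\right) = \left(-130 + 5 \left(-11\right)\right) \left(-88\right) = \left(-130 - 55\right) \left(-88\right) = \left(-185\right) \left(-88\right) = 16280$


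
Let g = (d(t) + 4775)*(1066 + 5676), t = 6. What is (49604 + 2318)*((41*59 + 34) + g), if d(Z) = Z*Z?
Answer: 1684256999230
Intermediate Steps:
d(Z) = Z²
g = 32435762 (g = (6² + 4775)*(1066 + 5676) = (36 + 4775)*6742 = 4811*6742 = 32435762)
(49604 + 2318)*((41*59 + 34) + g) = (49604 + 2318)*((41*59 + 34) + 32435762) = 51922*((2419 + 34) + 32435762) = 51922*(2453 + 32435762) = 51922*32438215 = 1684256999230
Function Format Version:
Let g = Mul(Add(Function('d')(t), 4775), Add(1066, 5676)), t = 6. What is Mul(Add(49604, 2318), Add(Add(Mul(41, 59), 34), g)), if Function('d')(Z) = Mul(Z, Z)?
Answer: 1684256999230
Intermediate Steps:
Function('d')(Z) = Pow(Z, 2)
g = 32435762 (g = Mul(Add(Pow(6, 2), 4775), Add(1066, 5676)) = Mul(Add(36, 4775), 6742) = Mul(4811, 6742) = 32435762)
Mul(Add(49604, 2318), Add(Add(Mul(41, 59), 34), g)) = Mul(Add(49604, 2318), Add(Add(Mul(41, 59), 34), 32435762)) = Mul(51922, Add(Add(2419, 34), 32435762)) = Mul(51922, Add(2453, 32435762)) = Mul(51922, 32438215) = 1684256999230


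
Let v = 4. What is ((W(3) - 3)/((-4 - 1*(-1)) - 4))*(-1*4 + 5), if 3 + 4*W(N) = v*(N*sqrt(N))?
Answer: 15/28 - 3*sqrt(3)/7 ≈ -0.20659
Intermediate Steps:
W(N) = -3/4 + N**(3/2) (W(N) = -3/4 + (4*(N*sqrt(N)))/4 = -3/4 + (4*N**(3/2))/4 = -3/4 + N**(3/2))
((W(3) - 3)/((-4 - 1*(-1)) - 4))*(-1*4 + 5) = (((-3/4 + 3**(3/2)) - 3)/((-4 - 1*(-1)) - 4))*(-1*4 + 5) = (((-3/4 + 3*sqrt(3)) - 3)/((-4 + 1) - 4))*(-4 + 5) = ((-15/4 + 3*sqrt(3))/(-3 - 4))*1 = ((-15/4 + 3*sqrt(3))/(-7))*1 = ((-15/4 + 3*sqrt(3))*(-1/7))*1 = (15/28 - 3*sqrt(3)/7)*1 = 15/28 - 3*sqrt(3)/7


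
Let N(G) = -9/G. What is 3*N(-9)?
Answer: 3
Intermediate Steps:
3*N(-9) = 3*(-9/(-9)) = 3*(-9*(-⅑)) = 3*1 = 3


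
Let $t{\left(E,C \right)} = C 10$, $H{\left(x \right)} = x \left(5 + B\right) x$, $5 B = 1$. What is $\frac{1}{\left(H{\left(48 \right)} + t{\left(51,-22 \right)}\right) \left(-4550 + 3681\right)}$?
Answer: $- \frac{5}{51100676} \approx -9.7846 \cdot 10^{-8}$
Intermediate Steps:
$B = \frac{1}{5}$ ($B = \frac{1}{5} \cdot 1 = \frac{1}{5} \approx 0.2$)
$H{\left(x \right)} = \frac{26 x^{2}}{5}$ ($H{\left(x \right)} = x \left(5 + \frac{1}{5}\right) x = x \frac{26}{5} x = \frac{26 x}{5} x = \frac{26 x^{2}}{5}$)
$t{\left(E,C \right)} = 10 C$
$\frac{1}{\left(H{\left(48 \right)} + t{\left(51,-22 \right)}\right) \left(-4550 + 3681\right)} = \frac{1}{\left(\frac{26 \cdot 48^{2}}{5} + 10 \left(-22\right)\right) \left(-4550 + 3681\right)} = \frac{1}{\left(\frac{26}{5} \cdot 2304 - 220\right) \left(-869\right)} = \frac{1}{\left(\frac{59904}{5} - 220\right) \left(-869\right)} = \frac{1}{\frac{58804}{5} \left(-869\right)} = \frac{1}{- \frac{51100676}{5}} = - \frac{5}{51100676}$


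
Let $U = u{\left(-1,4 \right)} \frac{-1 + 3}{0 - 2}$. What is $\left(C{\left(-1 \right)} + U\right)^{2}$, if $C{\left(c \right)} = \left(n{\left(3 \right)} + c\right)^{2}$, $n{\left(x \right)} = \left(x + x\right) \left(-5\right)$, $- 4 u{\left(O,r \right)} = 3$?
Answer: $\frac{14799409}{16} \approx 9.2496 \cdot 10^{5}$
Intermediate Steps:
$u{\left(O,r \right)} = - \frac{3}{4}$ ($u{\left(O,r \right)} = \left(- \frac{1}{4}\right) 3 = - \frac{3}{4}$)
$n{\left(x \right)} = - 10 x$ ($n{\left(x \right)} = 2 x \left(-5\right) = - 10 x$)
$C{\left(c \right)} = \left(-30 + c\right)^{2}$ ($C{\left(c \right)} = \left(\left(-10\right) 3 + c\right)^{2} = \left(-30 + c\right)^{2}$)
$U = \frac{3}{4}$ ($U = - \frac{3 \frac{-1 + 3}{0 - 2}}{4} = - \frac{3 \frac{2}{-2}}{4} = - \frac{3 \cdot 2 \left(- \frac{1}{2}\right)}{4} = \left(- \frac{3}{4}\right) \left(-1\right) = \frac{3}{4} \approx 0.75$)
$\left(C{\left(-1 \right)} + U\right)^{2} = \left(\left(-30 - 1\right)^{2} + \frac{3}{4}\right)^{2} = \left(\left(-31\right)^{2} + \frac{3}{4}\right)^{2} = \left(961 + \frac{3}{4}\right)^{2} = \left(\frac{3847}{4}\right)^{2} = \frac{14799409}{16}$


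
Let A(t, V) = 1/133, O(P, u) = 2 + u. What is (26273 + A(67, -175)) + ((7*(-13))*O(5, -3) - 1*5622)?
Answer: 2758687/133 ≈ 20742.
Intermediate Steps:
A(t, V) = 1/133
(26273 + A(67, -175)) + ((7*(-13))*O(5, -3) - 1*5622) = (26273 + 1/133) + ((7*(-13))*(2 - 3) - 1*5622) = 3494310/133 + (-91*(-1) - 5622) = 3494310/133 + (91 - 5622) = 3494310/133 - 5531 = 2758687/133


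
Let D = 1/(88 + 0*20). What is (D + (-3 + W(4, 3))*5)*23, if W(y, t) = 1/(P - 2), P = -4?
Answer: -96071/264 ≈ -363.91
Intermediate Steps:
W(y, t) = -1/6 (W(y, t) = 1/(-4 - 2) = 1/(-6) = -1/6)
D = 1/88 (D = 1/(88 + 0) = 1/88 ≈ 0.011364)
(D + (-3 + W(4, 3))*5)*23 = (1/88 + (-3 - 1/6)*5)*23 = (1/88 - 19/6*5)*23 = (1/88 - 95/6)*23 = -4177/264*23 = -96071/264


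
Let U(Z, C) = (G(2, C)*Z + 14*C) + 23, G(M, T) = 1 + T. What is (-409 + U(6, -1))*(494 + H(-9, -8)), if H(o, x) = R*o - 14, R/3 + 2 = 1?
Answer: -202800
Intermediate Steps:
R = -3 (R = -6 + 3*1 = -6 + 3 = -3)
H(o, x) = -14 - 3*o (H(o, x) = -3*o - 14 = -14 - 3*o)
U(Z, C) = 23 + 14*C + Z*(1 + C) (U(Z, C) = ((1 + C)*Z + 14*C) + 23 = (Z*(1 + C) + 14*C) + 23 = (14*C + Z*(1 + C)) + 23 = 23 + 14*C + Z*(1 + C))
(-409 + U(6, -1))*(494 + H(-9, -8)) = (-409 + (23 + 14*(-1) + 6*(1 - 1)))*(494 + (-14 - 3*(-9))) = (-409 + (23 - 14 + 6*0))*(494 + (-14 + 27)) = (-409 + (23 - 14 + 0))*(494 + 13) = (-409 + 9)*507 = -400*507 = -202800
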